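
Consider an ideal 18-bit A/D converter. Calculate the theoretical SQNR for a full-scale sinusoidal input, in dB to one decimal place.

110.1 dB

SNR ≈ 6.02·N + 1.76 dB = 6.02·18 + 1.76 = 110.12 dB.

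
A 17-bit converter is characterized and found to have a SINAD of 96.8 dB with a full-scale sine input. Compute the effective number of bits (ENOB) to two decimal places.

ENOB = (SINAD − 1.76) / 6.02 = (96.8 − 1.76)/6.02 = 15.787.

15.79 bits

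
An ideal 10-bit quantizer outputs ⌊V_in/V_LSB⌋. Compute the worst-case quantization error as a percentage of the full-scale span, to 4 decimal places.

0.0977 %

Truncating → worst-case error = 1 LSB = V_FS/2^10, so 100/1024 = 0.0976562 % of full scale.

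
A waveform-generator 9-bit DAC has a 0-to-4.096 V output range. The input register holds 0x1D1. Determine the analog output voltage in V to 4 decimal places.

LSB = 4.096 V / 2^9 = 8.000 mV.
Code 0x1D1 = 465 decimal.
V_out = 0 + 465 × 0.008 V = 3.72 V.

3.7200 V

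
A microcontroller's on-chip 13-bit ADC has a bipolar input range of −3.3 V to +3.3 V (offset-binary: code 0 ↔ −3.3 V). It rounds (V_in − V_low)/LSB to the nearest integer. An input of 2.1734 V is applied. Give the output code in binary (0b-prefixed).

With 8192 levels over 6.6 V, one step is 0.806 mV.
(2.1734 − (−3.3)) / 0.000805664 = 6793.650 LSBs.
Round → code 6794.
In binary (0b-prefixed): 0b1101010001010.

code 0b1101010001010 (decimal 6794)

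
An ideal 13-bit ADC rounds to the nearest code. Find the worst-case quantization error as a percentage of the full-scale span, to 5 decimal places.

0.00610 %

Rounding → worst-case error = ½ LSB = V_FS/2^14, so 100/16384 = 0.00610352 % of full scale.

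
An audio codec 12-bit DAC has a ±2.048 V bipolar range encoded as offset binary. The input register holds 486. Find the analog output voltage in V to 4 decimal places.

LSB = 4.096 V / 2^12 = 1.000 mV.
V_out = (−2.048) + 486 × 0.001 V = -1.562 V.

-1.5620 V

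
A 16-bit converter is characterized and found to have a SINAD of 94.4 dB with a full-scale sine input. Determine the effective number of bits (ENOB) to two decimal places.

15.39 bits

ENOB = (SINAD − 1.76) / 6.02 = (94.4 − 1.76)/6.02 = 15.389.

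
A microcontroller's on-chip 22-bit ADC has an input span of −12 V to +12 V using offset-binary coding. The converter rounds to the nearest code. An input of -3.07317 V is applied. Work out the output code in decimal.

code 1560077

LSB = 24 V / 4194304 = 5.72 µV.
(-3.07317 − (−12)) / 5.72205e-06 = 1560076.616 LSBs.
So the output code is 1560077.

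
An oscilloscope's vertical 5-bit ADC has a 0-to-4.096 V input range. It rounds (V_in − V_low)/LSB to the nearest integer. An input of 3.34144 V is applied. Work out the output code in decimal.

code 26

With 32 levels over 4.096 V, one step is 128.000 mV.
Input sits at 26.105 steps above V_low.
Round → code 26.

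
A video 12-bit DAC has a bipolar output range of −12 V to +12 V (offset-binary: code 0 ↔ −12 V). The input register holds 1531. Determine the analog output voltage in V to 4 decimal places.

LSB = 24 V / 2^12 = 5.859 mV.
V_out = (−12) + 1531 × 0.00585938 V = -3.0293 V.

-3.0293 V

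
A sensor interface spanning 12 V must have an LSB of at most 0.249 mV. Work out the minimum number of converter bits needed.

16 bits

Number of steps required ≥ 12 V / 0.249 mV = 48192.77.
Need 2^N ≥ 48192.77; 2^15 = 32768, 2^16 = 65536.
Minimum N = 16.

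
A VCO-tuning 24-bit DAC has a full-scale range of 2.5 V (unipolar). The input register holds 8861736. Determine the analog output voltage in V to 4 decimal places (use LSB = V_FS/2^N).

LSB = 2.5 V / 2^24 = 0.15 µV.
V_out = 0 + 8861736 × 1.49012e-07 V = 1.3205 V.

1.3205 V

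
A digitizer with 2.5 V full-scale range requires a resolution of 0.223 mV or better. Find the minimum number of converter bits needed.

14 bits

Number of steps required ≥ 2.5 V / 0.223 mV = 11210.76.
Need 2^N ≥ 11210.76; 2^13 = 8192, 2^14 = 16384.
Minimum N = 14.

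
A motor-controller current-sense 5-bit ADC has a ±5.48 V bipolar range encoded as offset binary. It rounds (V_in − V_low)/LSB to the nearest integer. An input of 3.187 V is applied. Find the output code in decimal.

code 25

With 32 levels over 10.96 V, one step is 342.500 mV.
Input sits at 25.305 steps above V_low.
So the output code is 25.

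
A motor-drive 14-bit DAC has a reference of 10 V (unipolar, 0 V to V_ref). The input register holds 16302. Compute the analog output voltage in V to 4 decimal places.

9.9500 V

LSB = 10 V / 2^14 = 0.610 mV.
V_out = 0 + 16302 × 0.000610352 V = 9.94995 V.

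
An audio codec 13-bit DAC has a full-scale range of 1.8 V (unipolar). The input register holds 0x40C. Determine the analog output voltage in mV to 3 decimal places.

227.637 mV

LSB = 1.8 V / 2^13 = 219.73 µV.
Code 0x40C = 1036 decimal.
V_out = 0 + 1036 × 0.000219727 V = 0.227637 V.
= 227.637 mV.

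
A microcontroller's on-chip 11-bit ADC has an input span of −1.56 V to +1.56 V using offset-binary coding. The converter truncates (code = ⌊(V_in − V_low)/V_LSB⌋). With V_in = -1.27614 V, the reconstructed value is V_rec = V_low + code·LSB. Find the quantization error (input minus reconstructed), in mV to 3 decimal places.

One LSB is 3.12 V / 2048 = 1.523 mV.
(V_in − V_low)/LSB = (-1.27614 − (−1.56))/0.00152344 = 186.3286 → code 186 (floor).
V_rec = (−1.56) + 186·0.00152344 = -1.2766406 V.
V_in − V_rec = 0.000500625 V = 0.501 mV.

0.501 mV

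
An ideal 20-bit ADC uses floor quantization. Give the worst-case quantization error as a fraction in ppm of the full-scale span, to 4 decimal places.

Truncating → worst-case error = 1 LSB = V_FS/2^20, so 1e+06/1048576 = 0.953674 ppm of full scale.

0.9537 ppm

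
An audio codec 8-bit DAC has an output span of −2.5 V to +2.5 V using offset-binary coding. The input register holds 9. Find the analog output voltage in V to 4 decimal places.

LSB = 5 V / 2^8 = 19.531 mV.
V_out = (−2.5) + 9 × 0.0195312 V = -2.32422 V.

-2.3242 V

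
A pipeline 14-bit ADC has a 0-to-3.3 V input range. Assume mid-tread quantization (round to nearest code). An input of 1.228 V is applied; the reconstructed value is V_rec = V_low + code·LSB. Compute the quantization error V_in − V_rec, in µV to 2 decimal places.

One LSB is 3.3 V / 16384 = 201.42 µV.
Scaled input = 6096.8339 LSBs, so code = 6097.
Reconstructed: 1.2280334 V.
V_in − V_rec = -3.34473e-05 V = -33.45 µV.

-33.45 µV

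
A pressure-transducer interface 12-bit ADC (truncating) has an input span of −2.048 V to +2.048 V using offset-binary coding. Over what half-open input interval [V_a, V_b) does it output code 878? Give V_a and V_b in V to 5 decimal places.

LSB = 4.096/2^12 = 1.000 mV.
V_a = V_low + 878·LSB = -1.17 V; V_b = V_low + 879·LSB = -1.169 V.

[-1.17000 V, -1.16900 V)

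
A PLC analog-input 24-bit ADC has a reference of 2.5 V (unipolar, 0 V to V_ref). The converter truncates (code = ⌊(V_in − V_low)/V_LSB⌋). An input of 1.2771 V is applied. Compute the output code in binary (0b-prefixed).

code 0b100000101100011001101001 (decimal 8570473)

With 16777216 levels over 2.5 V, one step is 0.15 µV.
(V_in − V_low)/LSB = (1.2771 − 0) / 1.49012e-07 = 8570473.021.
Floor → code 8570473.
In binary (0b-prefixed): 0b100000101100011001101001.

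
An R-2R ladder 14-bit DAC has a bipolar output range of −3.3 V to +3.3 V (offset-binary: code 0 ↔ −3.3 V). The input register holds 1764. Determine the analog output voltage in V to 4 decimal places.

-2.5894 V

LSB = 6.6 V / 2^14 = 402.83 µV.
V_out = (−3.3) + 1764 × 0.000402832 V = -2.5894 V.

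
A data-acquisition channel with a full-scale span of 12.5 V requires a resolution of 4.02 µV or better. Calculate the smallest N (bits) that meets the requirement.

Number of steps required ≥ 12.5 V / 4.02 µV = 3109452.74.
Need 2^N ≥ 3109452.74; 2^21 = 2097152, 2^22 = 4194304.
Minimum N = 22.

22 bits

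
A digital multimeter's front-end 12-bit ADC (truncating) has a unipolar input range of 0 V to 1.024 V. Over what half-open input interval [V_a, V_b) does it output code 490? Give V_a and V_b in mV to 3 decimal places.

LSB = 1.024/2^12 = 250.00 µV.
V_a = V_low + 490·LSB = 0.1225 V; V_b = V_low + 491·LSB = 0.12275 V.

[122.500 mV, 122.750 mV)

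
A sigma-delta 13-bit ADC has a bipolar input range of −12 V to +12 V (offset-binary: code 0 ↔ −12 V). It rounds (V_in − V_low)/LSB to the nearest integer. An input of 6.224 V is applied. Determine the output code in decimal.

Full-scale span = 24 V; LSB = 24/2^13 = 2.930 mV.
(6.224 − (−12)) / 0.00292969 = 6220.459 LSBs.
So the output code is 6220.

code 6220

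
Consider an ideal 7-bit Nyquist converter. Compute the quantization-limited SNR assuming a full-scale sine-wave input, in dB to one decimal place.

43.9 dB

SNR ≈ 6.02·N + 1.76 dB = 6.02·7 + 1.76 = 43.90 dB.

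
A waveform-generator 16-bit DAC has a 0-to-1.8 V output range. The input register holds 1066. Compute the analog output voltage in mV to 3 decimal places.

29.279 mV

LSB = 1.8 V / 2^16 = 27.47 µV.
V_out = 0 + 1066 × 2.74658e-05 V = 0.0292786 V.
= 29.279 mV.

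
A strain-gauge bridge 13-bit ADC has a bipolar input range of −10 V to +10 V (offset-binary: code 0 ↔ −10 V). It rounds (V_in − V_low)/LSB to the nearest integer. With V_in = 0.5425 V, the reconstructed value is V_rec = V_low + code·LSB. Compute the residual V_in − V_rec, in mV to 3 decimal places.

0.508 mV

Step size: 20 V ÷ 2^13 = 2.441 mV.
Scaled input = 4318.2080 LSBs, so code = 4318.
Reconstructed: 0.54199219 V.
Error = 0.5425 − 0.54199219 = 0.000507813 V = 0.508 mV.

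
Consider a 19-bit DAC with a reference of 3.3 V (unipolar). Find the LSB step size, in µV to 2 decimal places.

Full-scale span = 3.3 V.
LSB = 3.3 / 2^19 = 3.3 / 524288 = 6.29425e-06 V = 6.29 µV.

6.29 µV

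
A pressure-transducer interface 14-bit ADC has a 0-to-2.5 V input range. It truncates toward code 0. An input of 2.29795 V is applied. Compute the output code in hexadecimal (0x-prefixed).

LSB = 2.5 V / 16384 = 152.59 µV.
Input sits at 15059.845 steps above V_low.
⌊·⌋(15059.845) = 15059.
In hexadecimal (0x-prefixed): 0x3AD3.

code 0x3AD3 (decimal 15059)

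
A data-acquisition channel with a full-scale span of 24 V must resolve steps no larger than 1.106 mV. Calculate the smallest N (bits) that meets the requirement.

Number of steps required ≥ 24 V / 1.106 mV = 21699.82.
Need 2^N ≥ 21699.82; 2^14 = 16384, 2^15 = 32768.
Minimum N = 15.

15 bits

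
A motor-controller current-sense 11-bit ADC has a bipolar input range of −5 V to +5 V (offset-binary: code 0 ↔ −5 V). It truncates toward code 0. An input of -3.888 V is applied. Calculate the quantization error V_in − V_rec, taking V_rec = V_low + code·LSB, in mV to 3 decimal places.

3.602 mV

Step size: 10 V ÷ 2^11 = 4.883 mV.
(-3.888 − (−5))/0.00488281 = 227.7376; ⌊·⌋ gives code 227.
V_rec = (−5) + 227·0.00488281 = -3.8916016 V.
Difference: 0.00360156 V → 3.602 mV.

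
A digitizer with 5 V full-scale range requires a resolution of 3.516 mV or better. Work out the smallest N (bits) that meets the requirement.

Number of steps required ≥ 5 V / 3.516 mV = 1422.07.
Need 2^N ≥ 1422.07; 2^10 = 1024, 2^11 = 2048.
Minimum N = 11.

11 bits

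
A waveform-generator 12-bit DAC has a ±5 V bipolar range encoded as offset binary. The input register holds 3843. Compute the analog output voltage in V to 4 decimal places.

4.3823 V

LSB = 10 V / 2^12 = 2.441 mV.
V_out = (−5) + 3843 × 0.00244141 V = 4.38232 V.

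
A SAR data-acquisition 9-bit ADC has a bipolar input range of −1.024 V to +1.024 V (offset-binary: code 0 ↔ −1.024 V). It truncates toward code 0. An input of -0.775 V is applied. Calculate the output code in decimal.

LSB = 2.048 V / 512 = 4.000 mV.
(-0.775 − (−1.024)) / 0.004 = 62.250 LSBs.
So the output code is 62.

code 62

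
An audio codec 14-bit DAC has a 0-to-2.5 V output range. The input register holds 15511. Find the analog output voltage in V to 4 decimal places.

LSB = 2.5 V / 2^14 = 152.59 µV.
V_out = 0 + 15511 × 0.000152588 V = 2.36679 V.

2.3668 V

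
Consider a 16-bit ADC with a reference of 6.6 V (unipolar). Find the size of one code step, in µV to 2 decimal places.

100.71 µV

Full-scale span = 6.6 V.
LSB = 6.6 / 2^16 = 6.6 / 65536 = 0.000100708 V = 100.71 µV.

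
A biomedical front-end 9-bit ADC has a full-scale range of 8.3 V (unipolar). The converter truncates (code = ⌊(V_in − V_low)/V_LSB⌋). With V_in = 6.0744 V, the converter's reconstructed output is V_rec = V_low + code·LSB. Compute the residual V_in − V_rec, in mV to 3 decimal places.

11.509 mV

One LSB is 8.3 V / 512 = 16.211 mV.
Scaled input = 374.7100 LSBs, so code = 374.
V_rec = 0 + 374·0.0162109 = 6.0628906 V.
Error = 6.0744 − 6.0628906 = 0.0115094 V = 11.509 mV.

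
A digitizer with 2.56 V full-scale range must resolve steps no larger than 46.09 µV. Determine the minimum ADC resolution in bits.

16 bits

Number of steps required ≥ 2.56 V / 46.09 µV = 55543.50.
Need 2^N ≥ 55543.50; 2^15 = 32768, 2^16 = 65536.
Minimum N = 16.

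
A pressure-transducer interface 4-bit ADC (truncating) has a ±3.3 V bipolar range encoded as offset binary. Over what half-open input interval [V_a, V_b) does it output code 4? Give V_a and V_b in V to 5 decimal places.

LSB = 6.6/2^4 = 412.500 mV.
V_a = V_low + 4·LSB = -1.65 V; V_b = V_low + 5·LSB = -1.2375 V.

[-1.65000 V, -1.23750 V)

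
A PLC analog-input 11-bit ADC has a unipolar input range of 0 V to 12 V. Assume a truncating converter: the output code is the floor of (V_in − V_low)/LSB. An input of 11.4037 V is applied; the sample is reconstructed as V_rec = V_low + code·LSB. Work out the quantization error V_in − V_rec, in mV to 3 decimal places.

1.356 mV

One LSB is 12 V / 2048 = 5.859 mV.
Scaled input = 1946.2315 LSBs, so code = 1946.
V_rec = 0 + 1946·0.00585938 = 11.402344 V.
V_in − V_rec = 0.00135625 V = 1.356 mV.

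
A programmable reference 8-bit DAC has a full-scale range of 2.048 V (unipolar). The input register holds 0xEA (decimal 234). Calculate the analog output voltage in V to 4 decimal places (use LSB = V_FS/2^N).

1.8720 V

LSB = 2.048 V / 2^8 = 8.000 mV.
Code 0xEA = 234 decimal.
V_out = 0 + 234 × 0.008 V = 1.872 V.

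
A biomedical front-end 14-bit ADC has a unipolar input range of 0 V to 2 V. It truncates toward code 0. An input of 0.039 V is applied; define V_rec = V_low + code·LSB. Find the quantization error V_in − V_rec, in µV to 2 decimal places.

59.57 µV

Step size: 2 V ÷ 2^14 = 122.07 µV.
(V_in − V_low)/LSB = (0.039 − 0)/0.00012207 = 319.4880 → code 319 (floor).
V_rec = 0 + 319·0.00012207 = 0.03894043 V.
Difference: 5.95703e-05 V → 59.57 µV.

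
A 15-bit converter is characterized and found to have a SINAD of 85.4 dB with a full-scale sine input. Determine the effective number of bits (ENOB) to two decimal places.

ENOB = (SINAD − 1.76) / 6.02 = (85.4 − 1.76)/6.02 = 13.894.

13.89 bits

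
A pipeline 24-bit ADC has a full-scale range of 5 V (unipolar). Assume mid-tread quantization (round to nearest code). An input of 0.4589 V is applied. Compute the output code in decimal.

With 16777216 levels over 5 V, one step is 0.30 µV.
(0.4589 − 0) / 2.98023e-07 = 1539812.884 LSBs.
round(1539812.884) = 1539813.

code 1539813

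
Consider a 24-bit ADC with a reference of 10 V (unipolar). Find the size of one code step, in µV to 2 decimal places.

Full-scale span = 10 V.
LSB = 10 / 2^24 = 10 / 16777216 = 5.96046e-07 V = 0.60 µV.

0.60 µV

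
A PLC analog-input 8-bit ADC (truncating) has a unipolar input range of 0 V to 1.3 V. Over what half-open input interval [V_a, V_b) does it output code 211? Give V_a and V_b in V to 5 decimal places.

[1.07148 V, 1.07656 V)

LSB = 1.3/2^8 = 5.078 mV.
V_a = V_low + 211·LSB = 1.07148 V; V_b = V_low + 212·LSB = 1.07656 V.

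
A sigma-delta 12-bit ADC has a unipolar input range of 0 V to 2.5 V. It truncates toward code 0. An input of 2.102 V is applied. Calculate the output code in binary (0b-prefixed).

code 0b110101110011 (decimal 3443)

LSB = 2.5 V / 4096 = 0.610 mV.
(2.102 − 0) / 0.000610352 = 3443.917 LSBs.
⌊·⌋(3443.917) = 3443.
In binary (0b-prefixed): 0b110101110011.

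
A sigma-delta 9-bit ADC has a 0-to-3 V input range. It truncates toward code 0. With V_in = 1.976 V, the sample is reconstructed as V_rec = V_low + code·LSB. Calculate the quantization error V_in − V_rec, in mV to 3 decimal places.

Step size: 3 V ÷ 2^9 = 5.859 mV.
(1.976 − 0)/0.00585938 = 337.2373; ⌊·⌋ gives code 337.
V_rec = 0 + 337·0.00585938 = 1.9746094 V.
V_in − V_rec = 0.00139062 V = 1.391 mV.

1.391 mV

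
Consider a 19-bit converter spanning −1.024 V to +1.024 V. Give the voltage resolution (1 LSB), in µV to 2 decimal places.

Full-scale span = 2.048 V.
LSB = 2.048 / 2^19 = 2.048 / 524288 = 3.90625e-06 V = 3.91 µV.

3.91 µV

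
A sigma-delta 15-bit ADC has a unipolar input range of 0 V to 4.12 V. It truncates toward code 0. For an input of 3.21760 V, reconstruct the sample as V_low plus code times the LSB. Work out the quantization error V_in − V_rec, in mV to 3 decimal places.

0.107 mV

LSB = 4.12/2^15 = 125.73 µV.
(V_in − V_low)/LSB = (3.21760 − 0)/0.000125732 = 25590.8536 → code 25590 (floor).
Reconstructed: 3.2174927 V.
Error = 3.21760 − 3.2174927 = 0.000107324 V = 0.107 mV.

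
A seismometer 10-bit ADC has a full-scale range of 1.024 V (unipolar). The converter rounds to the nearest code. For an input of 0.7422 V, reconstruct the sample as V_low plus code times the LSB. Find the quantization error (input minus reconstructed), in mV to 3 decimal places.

0.200 mV

Step size: 1.024 V ÷ 2^10 = 1.000 mV.
(V_in − V_low)/LSB = (0.7422 − 0)/0.001 = 742.2000 → code 742 (round).
Reconstructed: 0.742 V.
Difference: 0.0002 V → 0.200 mV.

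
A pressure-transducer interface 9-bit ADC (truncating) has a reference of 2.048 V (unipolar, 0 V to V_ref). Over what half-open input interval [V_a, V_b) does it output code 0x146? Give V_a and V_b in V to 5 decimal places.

[1.30400 V, 1.30800 V)

LSB = 2.048/2^9 = 4.000 mV.
Code 0x146 = 326 decimal.
V_a = V_low + 326·LSB = 1.304 V; V_b = V_low + 327·LSB = 1.308 V.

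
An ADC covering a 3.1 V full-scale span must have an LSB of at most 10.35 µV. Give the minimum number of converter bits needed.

Number of steps required ≥ 3.1 V / 10.35 µV = 299516.91.
Need 2^N ≥ 299516.91; 2^18 = 262144, 2^19 = 524288.
Minimum N = 19.

19 bits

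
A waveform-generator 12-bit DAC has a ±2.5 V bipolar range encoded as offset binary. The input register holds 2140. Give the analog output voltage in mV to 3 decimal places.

112.305 mV

LSB = 5 V / 2^12 = 1.221 mV.
V_out = (−2.5) + 2140 × 0.0012207 V = 0.112305 V.
= 112.305 mV.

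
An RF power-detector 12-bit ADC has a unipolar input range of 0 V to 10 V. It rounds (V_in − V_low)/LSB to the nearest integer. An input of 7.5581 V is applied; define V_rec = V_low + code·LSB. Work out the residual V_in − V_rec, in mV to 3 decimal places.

Step size: 10 V ÷ 2^12 = 2.441 mV.
(V_in − V_low)/LSB = (7.5581 − 0)/0.00244141 = 3095.7978 → code 3096 (round).
Code 3096 maps back to 0 + 3096×0.00244141 V = 7.5585938 V.
V_in − V_rec = -0.00049375 V = -0.494 mV.

-0.494 mV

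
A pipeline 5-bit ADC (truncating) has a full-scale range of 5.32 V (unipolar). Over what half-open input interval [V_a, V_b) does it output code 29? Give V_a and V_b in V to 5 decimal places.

LSB = 5.32/2^5 = 166.250 mV.
V_a = V_low + 29·LSB = 4.82125 V; V_b = V_low + 30·LSB = 4.9875 V.

[4.82125 V, 4.98750 V)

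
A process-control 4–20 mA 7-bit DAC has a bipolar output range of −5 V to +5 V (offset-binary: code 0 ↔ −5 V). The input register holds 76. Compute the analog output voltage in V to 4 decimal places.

0.9375 V

LSB = 10 V / 2^7 = 78.125 mV.
V_out = (−5) + 76 × 0.078125 V = 0.9375 V.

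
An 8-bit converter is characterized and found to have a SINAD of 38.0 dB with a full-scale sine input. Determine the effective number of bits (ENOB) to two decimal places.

ENOB = (SINAD − 1.76) / 6.02 = (38.0 − 1.76)/6.02 = 6.020.

6.02 bits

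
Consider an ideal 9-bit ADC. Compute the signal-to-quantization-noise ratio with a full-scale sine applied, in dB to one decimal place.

SNR ≈ 6.02·N + 1.76 dB = 6.02·9 + 1.76 = 55.94 dB.

55.9 dB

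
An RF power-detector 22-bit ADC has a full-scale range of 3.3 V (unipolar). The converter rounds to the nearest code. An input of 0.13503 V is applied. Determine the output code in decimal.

LSB = 3.3 V / 4194304 = 0.79 µV.
Input sits at 171623.294 steps above V_low.
round(171623.294) = 171623.

code 171623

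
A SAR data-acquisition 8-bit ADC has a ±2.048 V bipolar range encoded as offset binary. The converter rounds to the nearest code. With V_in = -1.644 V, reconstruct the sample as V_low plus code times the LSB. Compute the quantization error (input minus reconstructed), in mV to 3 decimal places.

LSB = 4.096/2^8 = 16.000 mV.
(-1.644 − (−2.048))/0.016 = 25.2500; round gives code 25.
V_rec = (−2.048) + 25·0.016 = -1.648 V.
Error = -1.644 − (−1.648) = 0.004 V = 4.000 mV.

4.000 mV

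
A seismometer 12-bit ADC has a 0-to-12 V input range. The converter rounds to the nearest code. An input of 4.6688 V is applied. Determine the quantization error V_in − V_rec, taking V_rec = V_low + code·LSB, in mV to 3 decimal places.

Step size: 12 V ÷ 2^12 = 2.930 mV.
Scaled input = 1593.6171 LSBs, so code = 1594.
V_rec = 0 + 1594·0.00292969 = 4.6699219 V.
Difference: -0.00112188 V → -1.122 mV.

-1.122 mV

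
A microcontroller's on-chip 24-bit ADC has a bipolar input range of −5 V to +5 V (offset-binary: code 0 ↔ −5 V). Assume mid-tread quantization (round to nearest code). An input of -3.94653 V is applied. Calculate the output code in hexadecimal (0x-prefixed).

code 0x1AF805 (decimal 1767429)

Full-scale span = 10 V; LSB = 10/2^24 = 0.60 µV.
(-3.94653 − (−5)) / 5.96046e-07 = 1767429.374 LSBs.
So the output code is 1767429.
In hexadecimal (0x-prefixed): 0x1AF805.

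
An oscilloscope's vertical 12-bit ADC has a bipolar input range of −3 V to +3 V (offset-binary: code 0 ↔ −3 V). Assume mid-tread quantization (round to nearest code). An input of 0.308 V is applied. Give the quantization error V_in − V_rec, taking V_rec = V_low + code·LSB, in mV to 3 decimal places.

0.383 mV

Step size: 6 V ÷ 2^12 = 1.465 mV.
(0.308 − (−3))/0.00146484 = 2258.2613; round gives code 2258.
Reconstructed: 0.30761719 V.
Difference: 0.000382813 V → 0.383 mV.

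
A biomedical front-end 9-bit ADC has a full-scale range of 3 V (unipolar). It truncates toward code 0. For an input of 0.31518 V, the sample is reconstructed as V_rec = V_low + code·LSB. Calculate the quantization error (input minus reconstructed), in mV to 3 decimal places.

4.633 mV

One LSB is 3 V / 512 = 5.859 mV.
Scaled input = 53.7907 LSBs, so code = 53.
Code 53 maps back to 0 + 53×0.00585938 V = 0.31054688 V.
Difference: 0.00463313 V → 4.633 mV.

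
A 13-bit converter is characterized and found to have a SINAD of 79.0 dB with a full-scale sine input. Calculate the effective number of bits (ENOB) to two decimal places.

ENOB = (SINAD − 1.76) / 6.02 = (79.0 − 1.76)/6.02 = 12.831.

12.83 bits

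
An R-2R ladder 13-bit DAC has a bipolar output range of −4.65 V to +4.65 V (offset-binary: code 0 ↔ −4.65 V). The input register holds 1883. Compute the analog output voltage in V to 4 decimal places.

-2.5123 V

LSB = 9.3 V / 2^13 = 1.135 mV.
V_out = (−4.65) + 1883 × 0.00113525 V = -2.51232 V.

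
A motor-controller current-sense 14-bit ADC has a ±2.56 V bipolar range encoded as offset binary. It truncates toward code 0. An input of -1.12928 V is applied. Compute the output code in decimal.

Full-scale span = 5.12 V; LSB = 5.12/2^14 = 312.50 µV.
(V_in − V_low)/LSB = (-1.12928 − (−2.56)) / 0.0003125 = 4578.304.
So the output code is 4578.

code 4578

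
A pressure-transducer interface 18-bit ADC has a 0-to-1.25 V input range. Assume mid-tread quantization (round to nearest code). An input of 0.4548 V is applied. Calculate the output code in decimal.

LSB = 1.25 V / 262144 = 4.77 µV.
(V_in − V_low)/LSB = (0.4548 − 0) / 4.76837e-06 = 95378.473.
round(95378.473) = 95378.

code 95378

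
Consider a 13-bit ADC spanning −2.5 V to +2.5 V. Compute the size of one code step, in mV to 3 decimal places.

0.610 mV

Full-scale span = 5 V.
LSB = 5 / 2^13 = 5 / 8192 = 0.000610352 V = 0.610 mV.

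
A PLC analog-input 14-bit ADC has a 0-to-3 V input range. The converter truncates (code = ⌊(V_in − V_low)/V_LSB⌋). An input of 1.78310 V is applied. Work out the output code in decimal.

LSB = 3 V / 16384 = 183.11 µV.
(1.78310 − 0) / 0.000183105 = 9738.103 LSBs.
So the output code is 9738.

code 9738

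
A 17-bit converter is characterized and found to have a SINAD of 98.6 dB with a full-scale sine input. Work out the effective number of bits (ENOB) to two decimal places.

16.09 bits

ENOB = (SINAD − 1.76) / 6.02 = (98.6 − 1.76)/6.02 = 16.086.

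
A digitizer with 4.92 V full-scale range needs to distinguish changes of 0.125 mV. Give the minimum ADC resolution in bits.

Number of steps required ≥ 4.92 V / 0.125 mV = 39360.00.
Need 2^N ≥ 39360.00; 2^15 = 32768, 2^16 = 65536.
Minimum N = 16.

16 bits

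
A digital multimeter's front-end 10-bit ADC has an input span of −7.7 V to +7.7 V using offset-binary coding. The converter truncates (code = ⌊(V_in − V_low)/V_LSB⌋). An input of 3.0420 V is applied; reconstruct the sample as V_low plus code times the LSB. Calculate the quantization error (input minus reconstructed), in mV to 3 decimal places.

Step size: 15.4 V ÷ 2^10 = 15.039 mV.
(V_in − V_low)/LSB = (3.0420 − (−7.7))/0.0150391 = 714.2732 → code 714 (floor).
Reconstructed: 3.0378906 V.
V_in − V_rec = 0.00410938 V = 4.109 mV.

4.109 mV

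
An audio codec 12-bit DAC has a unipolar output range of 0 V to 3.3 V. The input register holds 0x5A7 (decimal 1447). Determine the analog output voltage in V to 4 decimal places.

1.1658 V

LSB = 3.3 V / 2^12 = 0.806 mV.
Code 0x5A7 = 1447 decimal.
V_out = 0 + 1447 × 0.000805664 V = 1.1658 V.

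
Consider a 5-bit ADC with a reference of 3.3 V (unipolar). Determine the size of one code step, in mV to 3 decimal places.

Full-scale span = 3.3 V.
LSB = 3.3 / 2^5 = 3.3 / 32 = 0.103125 V = 103.125 mV.

103.125 mV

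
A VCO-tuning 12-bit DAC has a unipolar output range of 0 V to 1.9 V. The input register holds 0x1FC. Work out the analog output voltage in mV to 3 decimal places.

LSB = 1.9 V / 2^12 = 463.87 µV.
Code 0x1FC = 508 decimal.
V_out = 0 + 508 × 0.000463867 V = 0.235645 V.
= 235.645 mV.

235.645 mV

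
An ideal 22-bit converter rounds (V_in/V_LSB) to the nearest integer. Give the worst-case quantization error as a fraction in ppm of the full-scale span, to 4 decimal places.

0.1192 ppm

Rounding → worst-case error = ½ LSB = V_FS/2^23, so 1e+06/8388608 = 0.119209 ppm of full scale.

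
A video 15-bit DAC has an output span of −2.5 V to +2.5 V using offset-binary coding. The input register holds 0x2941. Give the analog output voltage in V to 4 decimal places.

LSB = 5 V / 2^15 = 152.59 µV.
Code 0x2941 = 10561 decimal.
V_out = (−2.5) + 10561 × 0.000152588 V = -0.888519 V.

-0.8885 V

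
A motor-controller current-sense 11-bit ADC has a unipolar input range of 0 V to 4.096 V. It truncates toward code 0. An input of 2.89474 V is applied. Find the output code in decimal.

LSB = 4.096 V / 2048 = 2.000 mV.
(V_in − V_low)/LSB = (2.89474 − 0) / 0.002 = 1447.370.
So the output code is 1447.

code 1447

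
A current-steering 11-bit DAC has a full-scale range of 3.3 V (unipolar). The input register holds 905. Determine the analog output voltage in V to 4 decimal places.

1.4583 V

LSB = 3.3 V / 2^11 = 1.611 mV.
V_out = 0 + 905 × 0.00161133 V = 1.45825 V.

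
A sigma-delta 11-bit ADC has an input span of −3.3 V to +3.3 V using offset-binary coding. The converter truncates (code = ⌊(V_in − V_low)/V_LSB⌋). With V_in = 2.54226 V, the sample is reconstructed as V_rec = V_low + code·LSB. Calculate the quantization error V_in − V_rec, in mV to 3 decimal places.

2.807 mV

LSB = 6.6/2^11 = 3.223 mV.
Scaled input = 1812.8710 LSBs, so code = 1812.
V_rec = (−3.3) + 1812·0.00322266 = 2.5394531 V.
V_in − V_rec = 0.00280687 V = 2.807 mV.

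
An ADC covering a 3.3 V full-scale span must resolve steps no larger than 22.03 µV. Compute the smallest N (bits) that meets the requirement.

Number of steps required ≥ 3.3 V / 22.03 µV = 149795.73.
Need 2^N ≥ 149795.73; 2^17 = 131072, 2^18 = 262144.
Minimum N = 18.

18 bits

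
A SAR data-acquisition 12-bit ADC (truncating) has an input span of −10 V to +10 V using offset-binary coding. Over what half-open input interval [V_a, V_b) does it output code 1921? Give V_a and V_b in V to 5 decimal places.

[-0.62012 V, -0.61523 V)

LSB = 20/2^12 = 4.883 mV.
V_a = V_low + 1921·LSB = -0.620117 V; V_b = V_low + 1922·LSB = -0.615234 V.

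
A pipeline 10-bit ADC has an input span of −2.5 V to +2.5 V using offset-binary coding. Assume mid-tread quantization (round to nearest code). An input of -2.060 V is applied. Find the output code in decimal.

code 90

LSB = 5 V / 1024 = 4.883 mV.
(V_in − V_low)/LSB = (-2.060 − (−2.5)) / 0.00488281 = 90.112.
round(90.112) = 90.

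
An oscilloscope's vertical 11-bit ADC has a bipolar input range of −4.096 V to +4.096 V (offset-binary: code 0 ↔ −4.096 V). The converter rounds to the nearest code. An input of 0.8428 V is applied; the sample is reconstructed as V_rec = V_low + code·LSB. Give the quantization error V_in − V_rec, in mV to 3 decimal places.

-1.200 mV

LSB = 8.192/2^11 = 4.000 mV.
Scaled input = 1234.7000 LSBs, so code = 1235.
V_rec = (−4.096) + 1235·0.004 = 0.844 V.
V_in − V_rec = -0.0012 V = -1.200 mV.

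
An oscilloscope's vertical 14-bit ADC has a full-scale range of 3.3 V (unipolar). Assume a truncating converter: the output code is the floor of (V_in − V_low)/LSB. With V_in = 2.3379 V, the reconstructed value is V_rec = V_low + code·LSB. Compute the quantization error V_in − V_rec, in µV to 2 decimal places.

64.31 µV

LSB = 3.3/2^14 = 201.42 µV.
(V_in − V_low)/LSB = (2.3379 − 0)/0.000201416 = 11607.3193 → code 11607 (floor).
V_rec = 0 + 11607·0.000201416 = 2.3378357 V.
V_in − V_rec = 6.43066e-05 V = 64.31 µV.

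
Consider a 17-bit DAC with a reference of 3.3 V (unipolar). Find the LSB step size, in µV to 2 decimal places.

Full-scale span = 3.3 V.
LSB = 3.3 / 2^17 = 3.3 / 131072 = 2.5177e-05 V = 25.18 µV.

25.18 µV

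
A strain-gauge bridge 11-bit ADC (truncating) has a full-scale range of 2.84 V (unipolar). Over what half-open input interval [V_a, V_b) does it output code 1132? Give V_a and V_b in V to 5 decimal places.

[1.56977 V, 1.57115 V)

LSB = 2.84/2^11 = 1.387 mV.
V_a = V_low + 1132·LSB = 1.56977 V; V_b = V_low + 1133·LSB = 1.57115 V.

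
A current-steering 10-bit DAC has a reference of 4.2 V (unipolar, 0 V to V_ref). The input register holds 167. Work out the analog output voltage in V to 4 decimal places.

0.6850 V

LSB = 4.2 V / 2^10 = 4.102 mV.
V_out = 0 + 167 × 0.00410156 V = 0.684961 V.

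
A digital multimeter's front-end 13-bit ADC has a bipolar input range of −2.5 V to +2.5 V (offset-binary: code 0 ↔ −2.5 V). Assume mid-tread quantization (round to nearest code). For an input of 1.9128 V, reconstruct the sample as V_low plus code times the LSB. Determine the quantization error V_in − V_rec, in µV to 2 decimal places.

Step size: 5 V ÷ 2^13 = 0.610 mV.
(V_in − V_low)/LSB = (1.9128 − (−2.5))/0.000610352 = 7229.9315 → code 7230 (round).
Code 7230 maps back to (−2.5) + 7230×0.000610352 V = 1.9128418 V.
Difference: -4.17969e-05 V → -41.80 µV.

-41.80 µV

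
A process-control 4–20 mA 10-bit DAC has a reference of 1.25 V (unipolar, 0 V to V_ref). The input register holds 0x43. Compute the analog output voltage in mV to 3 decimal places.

81.787 mV

LSB = 1.25 V / 2^10 = 1.221 mV.
Code 0x43 = 67 decimal.
V_out = 0 + 67 × 0.0012207 V = 0.0817871 V.
= 81.787 mV.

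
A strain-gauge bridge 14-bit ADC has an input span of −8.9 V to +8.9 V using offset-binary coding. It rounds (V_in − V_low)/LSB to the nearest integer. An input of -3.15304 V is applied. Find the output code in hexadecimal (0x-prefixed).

code 0x14AA (decimal 5290)

LSB = 17.8 V / 16384 = 1.086 mV.
Input sits at 5289.786 steps above V_low.
Round → code 5290.
In hexadecimal (0x-prefixed): 0x14AA.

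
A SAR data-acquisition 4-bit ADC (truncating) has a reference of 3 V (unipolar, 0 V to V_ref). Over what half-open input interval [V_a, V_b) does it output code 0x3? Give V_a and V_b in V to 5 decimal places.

LSB = 3/2^4 = 187.500 mV.
Code 0x3 = 3 decimal.
V_a = V_low + 3·LSB = 0.5625 V; V_b = V_low + 4·LSB = 0.75 V.

[0.56250 V, 0.75000 V)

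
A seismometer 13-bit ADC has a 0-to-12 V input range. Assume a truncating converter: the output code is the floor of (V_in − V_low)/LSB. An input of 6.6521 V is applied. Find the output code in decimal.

code 4541

LSB = 12 V / 8192 = 1.465 mV.
(6.6521 − 0) / 0.00146484 = 4541.167 LSBs.
So the output code is 4541.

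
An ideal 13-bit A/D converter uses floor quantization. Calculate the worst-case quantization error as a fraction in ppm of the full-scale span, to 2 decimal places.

Truncating → worst-case error = 1 LSB = V_FS/2^13, so 1e+06/8192 = 122.07 ppm of full scale.

122.07 ppm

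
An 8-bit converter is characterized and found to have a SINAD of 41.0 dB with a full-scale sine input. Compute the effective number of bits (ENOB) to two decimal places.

6.52 bits

ENOB = (SINAD − 1.76) / 6.02 = (41.0 − 1.76)/6.02 = 6.518.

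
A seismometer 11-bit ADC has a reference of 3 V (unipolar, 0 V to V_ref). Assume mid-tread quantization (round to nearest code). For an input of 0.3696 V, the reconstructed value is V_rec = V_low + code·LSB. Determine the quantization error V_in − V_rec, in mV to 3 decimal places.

0.459 mV

Step size: 3 V ÷ 2^11 = 1.465 mV.
(0.3696 − 0)/0.00146484 = 252.3136; round gives code 252.
Code 252 maps back to 0 + 252×0.00146484 V = 0.36914062 V.
Error = 0.3696 − 0.36914062 = 0.000459375 V = 0.459 mV.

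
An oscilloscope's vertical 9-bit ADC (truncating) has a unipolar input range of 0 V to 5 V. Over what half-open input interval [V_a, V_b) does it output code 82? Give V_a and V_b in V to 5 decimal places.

LSB = 5/2^9 = 9.766 mV.
V_a = V_low + 82·LSB = 0.800781 V; V_b = V_low + 83·LSB = 0.810547 V.

[0.80078 V, 0.81055 V)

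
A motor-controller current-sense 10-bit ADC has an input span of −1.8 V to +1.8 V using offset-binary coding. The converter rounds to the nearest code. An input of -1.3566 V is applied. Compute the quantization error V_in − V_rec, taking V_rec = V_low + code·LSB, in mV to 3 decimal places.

One LSB is 3.6 V / 1024 = 3.516 mV.
(V_in − V_low)/LSB = (-1.3566 − (−1.8))/0.00351563 = 126.1227 → code 126 (round).
Reconstructed: -1.3570312 V.
V_in − V_rec = 0.00043125 V = 0.431 mV.

0.431 mV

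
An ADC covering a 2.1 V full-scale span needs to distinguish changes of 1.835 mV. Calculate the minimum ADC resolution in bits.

11 bits

Number of steps required ≥ 2.1 V / 1.835 mV = 1144.41.
Need 2^N ≥ 1144.41; 2^10 = 1024, 2^11 = 2048.
Minimum N = 11.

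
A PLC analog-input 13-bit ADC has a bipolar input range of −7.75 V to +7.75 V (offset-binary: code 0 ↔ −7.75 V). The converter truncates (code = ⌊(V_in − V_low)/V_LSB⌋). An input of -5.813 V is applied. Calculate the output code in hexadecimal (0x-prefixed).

With 8192 levels over 15.5 V, one step is 1.892 mV.
Input sits at 1023.736 steps above V_low.
⌊·⌋(1023.736) = 1023.
In hexadecimal (0x-prefixed): 0x3FF.

code 0x3FF (decimal 1023)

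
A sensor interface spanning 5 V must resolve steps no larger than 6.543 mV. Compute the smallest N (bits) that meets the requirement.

10 bits

Number of steps required ≥ 5 V / 6.543 mV = 764.18.
Need 2^N ≥ 764.18; 2^9 = 512, 2^10 = 1024.
Minimum N = 10.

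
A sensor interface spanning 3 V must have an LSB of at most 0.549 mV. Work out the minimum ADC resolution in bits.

13 bits

Number of steps required ≥ 3 V / 0.549 mV = 5464.48.
Need 2^N ≥ 5464.48; 2^12 = 4096, 2^13 = 8192.
Minimum N = 13.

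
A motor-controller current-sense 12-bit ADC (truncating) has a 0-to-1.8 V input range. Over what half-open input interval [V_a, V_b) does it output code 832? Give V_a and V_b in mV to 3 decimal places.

LSB = 1.8/2^12 = 439.45 µV.
V_a = V_low + 832·LSB = 0.365625 V; V_b = V_low + 833·LSB = 0.366064 V.

[365.625 mV, 366.064 mV)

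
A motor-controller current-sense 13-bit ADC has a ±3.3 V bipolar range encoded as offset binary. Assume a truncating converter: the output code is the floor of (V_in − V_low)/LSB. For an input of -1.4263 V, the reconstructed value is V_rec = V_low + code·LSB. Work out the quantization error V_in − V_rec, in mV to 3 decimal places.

0.531 mV

LSB = 6.6/2^13 = 0.806 mV.
Scaled input = 2325.6592 LSBs, so code = 2325.
V_rec = (−3.3) + 2325·0.000805664 = -1.4268311 V.
Difference: 0.000531055 V → 0.531 mV.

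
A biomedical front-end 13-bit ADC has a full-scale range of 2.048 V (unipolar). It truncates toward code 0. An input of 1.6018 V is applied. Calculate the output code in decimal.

code 6407

Full-scale span = 2.048 V; LSB = 2.048/2^13 = 250.00 µV.
Input sits at 6407.200 steps above V_low.
Floor → code 6407.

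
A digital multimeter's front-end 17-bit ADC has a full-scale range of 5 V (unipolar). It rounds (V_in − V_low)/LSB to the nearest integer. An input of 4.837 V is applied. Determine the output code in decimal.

code 126799

With 131072 levels over 5 V, one step is 38.15 µV.
Input sits at 126799.053 steps above V_low.
So the output code is 126799.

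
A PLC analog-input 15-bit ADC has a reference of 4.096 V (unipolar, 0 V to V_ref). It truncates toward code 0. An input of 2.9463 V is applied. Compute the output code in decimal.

code 23570

LSB = 4.096 V / 32768 = 125.00 µV.
Input sits at 23570.400 steps above V_low.
⌊·⌋(23570.400) = 23570.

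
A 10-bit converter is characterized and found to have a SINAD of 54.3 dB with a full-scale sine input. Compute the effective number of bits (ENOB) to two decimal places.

ENOB = (SINAD − 1.76) / 6.02 = (54.3 − 1.76)/6.02 = 8.728.

8.73 bits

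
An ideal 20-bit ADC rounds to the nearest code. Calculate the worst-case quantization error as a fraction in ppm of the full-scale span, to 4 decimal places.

0.4768 ppm

Rounding → worst-case error = ½ LSB = V_FS/2^21, so 1e+06/2097152 = 0.476837 ppm of full scale.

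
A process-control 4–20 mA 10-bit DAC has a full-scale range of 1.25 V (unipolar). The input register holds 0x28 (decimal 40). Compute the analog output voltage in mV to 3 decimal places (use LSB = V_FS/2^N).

LSB = 1.25 V / 2^10 = 1.221 mV.
Code 0x28 = 40 decimal.
V_out = 0 + 40 × 0.0012207 V = 0.0488281 V.
= 48.828 mV.

48.828 mV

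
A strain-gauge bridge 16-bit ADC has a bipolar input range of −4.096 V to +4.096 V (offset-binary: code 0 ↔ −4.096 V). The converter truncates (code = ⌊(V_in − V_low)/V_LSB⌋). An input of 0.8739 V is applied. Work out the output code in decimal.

code 39759

Full-scale span = 8.192 V; LSB = 8.192/2^16 = 125.00 µV.
(V_in − V_low)/LSB = (0.8739 − (−4.096)) / 0.000125 = 39759.200.
So the output code is 39759.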